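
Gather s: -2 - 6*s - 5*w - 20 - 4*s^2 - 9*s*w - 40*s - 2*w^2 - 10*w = -4*s^2 + s*(-9*w - 46) - 2*w^2 - 15*w - 22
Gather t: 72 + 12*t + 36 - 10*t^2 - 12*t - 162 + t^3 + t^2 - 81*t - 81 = t^3 - 9*t^2 - 81*t - 135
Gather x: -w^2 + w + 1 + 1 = -w^2 + w + 2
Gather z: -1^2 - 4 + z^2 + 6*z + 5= z^2 + 6*z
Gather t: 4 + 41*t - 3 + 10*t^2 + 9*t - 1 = 10*t^2 + 50*t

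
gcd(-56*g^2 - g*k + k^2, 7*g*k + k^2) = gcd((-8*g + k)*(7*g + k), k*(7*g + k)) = 7*g + k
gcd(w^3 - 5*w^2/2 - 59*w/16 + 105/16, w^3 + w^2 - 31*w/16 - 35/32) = w^2 + w/2 - 35/16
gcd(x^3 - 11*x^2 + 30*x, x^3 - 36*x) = x^2 - 6*x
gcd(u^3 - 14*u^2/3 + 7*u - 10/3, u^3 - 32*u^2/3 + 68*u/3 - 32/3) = u - 2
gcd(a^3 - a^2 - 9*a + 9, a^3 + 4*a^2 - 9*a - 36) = a^2 - 9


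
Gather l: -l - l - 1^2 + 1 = -2*l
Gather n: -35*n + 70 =70 - 35*n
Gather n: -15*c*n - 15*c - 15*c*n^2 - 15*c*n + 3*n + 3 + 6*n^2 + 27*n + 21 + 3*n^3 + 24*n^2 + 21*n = -15*c + 3*n^3 + n^2*(30 - 15*c) + n*(51 - 30*c) + 24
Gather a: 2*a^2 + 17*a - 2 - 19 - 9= 2*a^2 + 17*a - 30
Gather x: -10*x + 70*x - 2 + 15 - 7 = 60*x + 6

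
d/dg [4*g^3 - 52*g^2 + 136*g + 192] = 12*g^2 - 104*g + 136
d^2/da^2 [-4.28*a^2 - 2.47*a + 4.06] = -8.56000000000000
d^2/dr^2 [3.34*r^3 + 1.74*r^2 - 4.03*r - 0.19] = 20.04*r + 3.48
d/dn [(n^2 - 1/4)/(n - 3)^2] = -6*n/(n - 3)^3 + 1/(2*(n - 3)^3)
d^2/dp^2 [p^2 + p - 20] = 2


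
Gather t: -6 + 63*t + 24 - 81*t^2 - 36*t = -81*t^2 + 27*t + 18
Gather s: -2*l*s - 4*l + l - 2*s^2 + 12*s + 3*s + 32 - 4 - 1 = -3*l - 2*s^2 + s*(15 - 2*l) + 27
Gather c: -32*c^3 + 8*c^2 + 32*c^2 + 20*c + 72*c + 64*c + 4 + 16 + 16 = -32*c^3 + 40*c^2 + 156*c + 36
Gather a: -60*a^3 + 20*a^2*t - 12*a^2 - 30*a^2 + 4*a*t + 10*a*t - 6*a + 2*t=-60*a^3 + a^2*(20*t - 42) + a*(14*t - 6) + 2*t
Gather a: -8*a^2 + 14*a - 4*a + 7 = -8*a^2 + 10*a + 7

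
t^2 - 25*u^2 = (t - 5*u)*(t + 5*u)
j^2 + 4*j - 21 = (j - 3)*(j + 7)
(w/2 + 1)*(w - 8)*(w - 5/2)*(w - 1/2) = w^4/2 - 9*w^3/2 + 13*w^2/8 + 81*w/4 - 10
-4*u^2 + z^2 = (-2*u + z)*(2*u + z)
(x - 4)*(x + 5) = x^2 + x - 20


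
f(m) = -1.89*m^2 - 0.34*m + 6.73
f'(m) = -3.78*m - 0.34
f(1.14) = 3.89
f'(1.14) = -4.65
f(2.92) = -10.38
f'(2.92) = -11.38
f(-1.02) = 5.11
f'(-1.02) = 3.52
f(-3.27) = -12.37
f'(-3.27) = 12.02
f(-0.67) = 6.11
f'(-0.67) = 2.19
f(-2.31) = -2.57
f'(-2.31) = 8.39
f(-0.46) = 6.49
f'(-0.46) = 1.40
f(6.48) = -74.84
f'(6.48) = -24.83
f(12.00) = -269.51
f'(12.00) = -45.70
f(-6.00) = -59.27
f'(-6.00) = 22.34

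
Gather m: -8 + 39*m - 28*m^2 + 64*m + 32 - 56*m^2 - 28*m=-84*m^2 + 75*m + 24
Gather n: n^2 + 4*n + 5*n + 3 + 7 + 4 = n^2 + 9*n + 14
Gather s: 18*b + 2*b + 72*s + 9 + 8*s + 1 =20*b + 80*s + 10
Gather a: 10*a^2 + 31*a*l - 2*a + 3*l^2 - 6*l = 10*a^2 + a*(31*l - 2) + 3*l^2 - 6*l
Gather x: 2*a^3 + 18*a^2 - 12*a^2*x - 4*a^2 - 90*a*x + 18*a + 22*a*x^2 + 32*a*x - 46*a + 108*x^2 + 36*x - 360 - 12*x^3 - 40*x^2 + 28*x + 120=2*a^3 + 14*a^2 - 28*a - 12*x^3 + x^2*(22*a + 68) + x*(-12*a^2 - 58*a + 64) - 240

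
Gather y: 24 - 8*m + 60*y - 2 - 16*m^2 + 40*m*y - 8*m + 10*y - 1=-16*m^2 - 16*m + y*(40*m + 70) + 21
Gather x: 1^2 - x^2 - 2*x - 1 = -x^2 - 2*x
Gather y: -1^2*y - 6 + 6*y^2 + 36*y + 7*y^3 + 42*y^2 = 7*y^3 + 48*y^2 + 35*y - 6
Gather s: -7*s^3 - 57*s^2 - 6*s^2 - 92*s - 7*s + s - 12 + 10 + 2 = -7*s^3 - 63*s^2 - 98*s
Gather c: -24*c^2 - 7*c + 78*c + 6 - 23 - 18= -24*c^2 + 71*c - 35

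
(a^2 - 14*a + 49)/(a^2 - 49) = (a - 7)/(a + 7)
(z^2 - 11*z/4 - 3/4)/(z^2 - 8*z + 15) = (z + 1/4)/(z - 5)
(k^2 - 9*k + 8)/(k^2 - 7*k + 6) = (k - 8)/(k - 6)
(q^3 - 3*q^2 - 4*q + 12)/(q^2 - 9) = (q^2 - 4)/(q + 3)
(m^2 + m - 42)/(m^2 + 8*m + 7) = (m - 6)/(m + 1)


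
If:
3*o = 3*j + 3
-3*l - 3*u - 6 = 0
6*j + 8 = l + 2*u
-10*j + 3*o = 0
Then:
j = 3/7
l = -102/7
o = 10/7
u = 88/7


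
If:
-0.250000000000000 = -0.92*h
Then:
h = 0.27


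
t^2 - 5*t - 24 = (t - 8)*(t + 3)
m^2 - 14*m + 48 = (m - 8)*(m - 6)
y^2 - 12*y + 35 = (y - 7)*(y - 5)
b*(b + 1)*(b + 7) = b^3 + 8*b^2 + 7*b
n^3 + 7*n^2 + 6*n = n*(n + 1)*(n + 6)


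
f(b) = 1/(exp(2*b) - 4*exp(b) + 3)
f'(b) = (-2*exp(2*b) + 4*exp(b))/(exp(2*b) - 4*exp(b) + 3)^2 = 2*(2 - exp(b))*exp(b)/(exp(2*b) - 4*exp(b) + 3)^2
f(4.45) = 0.00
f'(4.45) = -0.00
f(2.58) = 0.01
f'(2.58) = -0.02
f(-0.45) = 1.17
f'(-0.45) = 2.37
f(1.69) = 0.09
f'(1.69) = -0.32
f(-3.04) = 0.36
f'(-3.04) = 0.02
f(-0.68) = 0.81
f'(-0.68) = 1.00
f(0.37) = -1.44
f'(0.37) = 3.31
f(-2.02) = 0.40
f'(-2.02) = 0.08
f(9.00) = 0.00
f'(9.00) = 0.00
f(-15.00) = 0.33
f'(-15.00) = 0.00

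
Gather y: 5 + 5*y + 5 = 5*y + 10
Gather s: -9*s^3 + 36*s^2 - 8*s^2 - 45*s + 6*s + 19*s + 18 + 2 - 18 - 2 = -9*s^3 + 28*s^2 - 20*s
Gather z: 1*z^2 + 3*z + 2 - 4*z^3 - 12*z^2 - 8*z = -4*z^3 - 11*z^2 - 5*z + 2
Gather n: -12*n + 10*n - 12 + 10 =-2*n - 2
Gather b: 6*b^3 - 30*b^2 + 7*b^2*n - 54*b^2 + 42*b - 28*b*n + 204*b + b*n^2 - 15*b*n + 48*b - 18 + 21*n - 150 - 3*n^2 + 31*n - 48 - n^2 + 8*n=6*b^3 + b^2*(7*n - 84) + b*(n^2 - 43*n + 294) - 4*n^2 + 60*n - 216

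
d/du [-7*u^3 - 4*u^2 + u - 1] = -21*u^2 - 8*u + 1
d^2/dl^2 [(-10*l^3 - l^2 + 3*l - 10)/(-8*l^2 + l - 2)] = 4*(-167*l^3 + 906*l^2 + 12*l - 76)/(512*l^6 - 192*l^5 + 408*l^4 - 97*l^3 + 102*l^2 - 12*l + 8)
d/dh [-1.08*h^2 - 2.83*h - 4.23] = -2.16*h - 2.83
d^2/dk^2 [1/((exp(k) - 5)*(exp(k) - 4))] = (4*exp(3*k) - 27*exp(2*k) + exp(k) + 180)*exp(k)/(exp(6*k) - 27*exp(5*k) + 303*exp(4*k) - 1809*exp(3*k) + 6060*exp(2*k) - 10800*exp(k) + 8000)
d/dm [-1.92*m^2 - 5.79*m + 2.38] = -3.84*m - 5.79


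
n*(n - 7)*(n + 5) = n^3 - 2*n^2 - 35*n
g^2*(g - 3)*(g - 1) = g^4 - 4*g^3 + 3*g^2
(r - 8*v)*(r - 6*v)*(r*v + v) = r^3*v - 14*r^2*v^2 + r^2*v + 48*r*v^3 - 14*r*v^2 + 48*v^3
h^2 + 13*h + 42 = (h + 6)*(h + 7)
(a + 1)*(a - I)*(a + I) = a^3 + a^2 + a + 1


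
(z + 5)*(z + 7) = z^2 + 12*z + 35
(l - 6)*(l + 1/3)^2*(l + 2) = l^4 - 10*l^3/3 - 131*l^2/9 - 76*l/9 - 4/3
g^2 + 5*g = g*(g + 5)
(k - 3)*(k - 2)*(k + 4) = k^3 - k^2 - 14*k + 24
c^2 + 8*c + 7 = (c + 1)*(c + 7)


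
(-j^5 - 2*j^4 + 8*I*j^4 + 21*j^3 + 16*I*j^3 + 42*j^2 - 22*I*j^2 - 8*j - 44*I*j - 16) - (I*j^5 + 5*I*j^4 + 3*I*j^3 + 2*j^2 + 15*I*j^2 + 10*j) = -j^5 - I*j^5 - 2*j^4 + 3*I*j^4 + 21*j^3 + 13*I*j^3 + 40*j^2 - 37*I*j^2 - 18*j - 44*I*j - 16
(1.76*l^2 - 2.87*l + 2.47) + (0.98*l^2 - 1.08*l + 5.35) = 2.74*l^2 - 3.95*l + 7.82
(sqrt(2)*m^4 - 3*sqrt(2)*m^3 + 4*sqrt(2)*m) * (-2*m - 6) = -2*sqrt(2)*m^5 + 18*sqrt(2)*m^3 - 8*sqrt(2)*m^2 - 24*sqrt(2)*m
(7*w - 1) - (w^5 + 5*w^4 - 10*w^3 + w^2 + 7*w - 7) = -w^5 - 5*w^4 + 10*w^3 - w^2 + 6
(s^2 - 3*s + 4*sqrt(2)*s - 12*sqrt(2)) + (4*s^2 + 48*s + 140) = 5*s^2 + 4*sqrt(2)*s + 45*s - 12*sqrt(2) + 140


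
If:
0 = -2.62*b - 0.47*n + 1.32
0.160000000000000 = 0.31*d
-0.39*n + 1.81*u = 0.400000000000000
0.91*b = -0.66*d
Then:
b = -0.37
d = 0.52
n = 4.90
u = 1.28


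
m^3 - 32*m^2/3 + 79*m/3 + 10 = (m - 6)*(m - 5)*(m + 1/3)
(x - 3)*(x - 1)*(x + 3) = x^3 - x^2 - 9*x + 9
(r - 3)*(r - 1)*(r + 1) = r^3 - 3*r^2 - r + 3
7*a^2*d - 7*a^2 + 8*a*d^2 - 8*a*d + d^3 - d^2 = (a + d)*(7*a + d)*(d - 1)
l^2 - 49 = (l - 7)*(l + 7)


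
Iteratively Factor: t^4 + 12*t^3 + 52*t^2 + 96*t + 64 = (t + 2)*(t^3 + 10*t^2 + 32*t + 32) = (t + 2)*(t + 4)*(t^2 + 6*t + 8) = (t + 2)*(t + 4)^2*(t + 2)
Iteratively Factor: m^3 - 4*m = (m)*(m^2 - 4) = m*(m - 2)*(m + 2)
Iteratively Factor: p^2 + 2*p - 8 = (p + 4)*(p - 2)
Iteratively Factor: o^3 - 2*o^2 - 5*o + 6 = (o - 1)*(o^2 - o - 6) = (o - 1)*(o + 2)*(o - 3)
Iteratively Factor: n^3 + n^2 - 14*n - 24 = (n + 3)*(n^2 - 2*n - 8) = (n - 4)*(n + 3)*(n + 2)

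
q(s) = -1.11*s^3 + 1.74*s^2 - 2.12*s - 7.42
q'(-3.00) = -42.53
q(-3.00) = 44.57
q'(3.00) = -21.65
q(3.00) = -28.09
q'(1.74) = -6.15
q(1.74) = -11.69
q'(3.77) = -36.33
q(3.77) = -50.16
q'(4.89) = -64.73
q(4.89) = -105.97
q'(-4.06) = -71.14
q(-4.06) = 104.15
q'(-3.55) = -56.44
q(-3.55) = 71.69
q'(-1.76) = -18.56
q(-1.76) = 7.75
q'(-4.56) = -87.23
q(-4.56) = 143.68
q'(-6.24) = -153.50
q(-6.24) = 343.26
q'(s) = -3.33*s^2 + 3.48*s - 2.12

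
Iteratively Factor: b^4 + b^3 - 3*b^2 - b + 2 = (b + 1)*(b^3 - 3*b + 2) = (b + 1)*(b + 2)*(b^2 - 2*b + 1) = (b - 1)*(b + 1)*(b + 2)*(b - 1)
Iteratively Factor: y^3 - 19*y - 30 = (y + 2)*(y^2 - 2*y - 15) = (y - 5)*(y + 2)*(y + 3)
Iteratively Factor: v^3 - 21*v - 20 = (v + 1)*(v^2 - v - 20) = (v + 1)*(v + 4)*(v - 5)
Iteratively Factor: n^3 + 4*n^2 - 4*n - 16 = (n - 2)*(n^2 + 6*n + 8) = (n - 2)*(n + 2)*(n + 4)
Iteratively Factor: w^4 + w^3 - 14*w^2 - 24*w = (w)*(w^3 + w^2 - 14*w - 24) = w*(w + 2)*(w^2 - w - 12) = w*(w + 2)*(w + 3)*(w - 4)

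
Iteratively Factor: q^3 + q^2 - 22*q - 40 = (q - 5)*(q^2 + 6*q + 8) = (q - 5)*(q + 4)*(q + 2)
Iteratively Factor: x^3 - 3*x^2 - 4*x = (x)*(x^2 - 3*x - 4) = x*(x + 1)*(x - 4)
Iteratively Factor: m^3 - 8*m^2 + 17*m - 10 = (m - 1)*(m^2 - 7*m + 10) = (m - 5)*(m - 1)*(m - 2)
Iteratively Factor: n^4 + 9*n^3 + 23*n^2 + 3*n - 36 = (n - 1)*(n^3 + 10*n^2 + 33*n + 36) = (n - 1)*(n + 3)*(n^2 + 7*n + 12) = (n - 1)*(n + 3)^2*(n + 4)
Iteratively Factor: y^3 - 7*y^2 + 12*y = (y - 4)*(y^2 - 3*y) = (y - 4)*(y - 3)*(y)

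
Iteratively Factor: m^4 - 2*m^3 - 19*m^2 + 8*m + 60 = (m + 2)*(m^3 - 4*m^2 - 11*m + 30) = (m - 2)*(m + 2)*(m^2 - 2*m - 15) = (m - 5)*(m - 2)*(m + 2)*(m + 3)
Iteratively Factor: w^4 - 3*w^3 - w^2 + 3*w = (w)*(w^3 - 3*w^2 - w + 3) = w*(w + 1)*(w^2 - 4*w + 3) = w*(w - 3)*(w + 1)*(w - 1)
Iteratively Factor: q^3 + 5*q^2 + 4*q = (q + 4)*(q^2 + q) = (q + 1)*(q + 4)*(q)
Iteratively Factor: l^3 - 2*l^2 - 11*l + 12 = (l - 4)*(l^2 + 2*l - 3) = (l - 4)*(l - 1)*(l + 3)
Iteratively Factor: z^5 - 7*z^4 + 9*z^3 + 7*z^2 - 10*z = (z - 1)*(z^4 - 6*z^3 + 3*z^2 + 10*z) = (z - 1)*(z + 1)*(z^3 - 7*z^2 + 10*z) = (z - 2)*(z - 1)*(z + 1)*(z^2 - 5*z) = (z - 5)*(z - 2)*(z - 1)*(z + 1)*(z)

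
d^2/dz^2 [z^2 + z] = 2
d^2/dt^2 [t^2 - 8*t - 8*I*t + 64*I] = 2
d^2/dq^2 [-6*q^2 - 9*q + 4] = -12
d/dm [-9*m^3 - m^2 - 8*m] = -27*m^2 - 2*m - 8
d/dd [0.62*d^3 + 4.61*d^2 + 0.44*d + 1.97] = 1.86*d^2 + 9.22*d + 0.44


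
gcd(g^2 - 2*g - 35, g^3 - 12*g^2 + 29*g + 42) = g - 7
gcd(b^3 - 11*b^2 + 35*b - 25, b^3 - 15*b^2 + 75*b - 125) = b^2 - 10*b + 25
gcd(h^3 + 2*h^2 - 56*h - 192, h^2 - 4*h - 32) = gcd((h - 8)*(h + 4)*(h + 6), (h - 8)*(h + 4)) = h^2 - 4*h - 32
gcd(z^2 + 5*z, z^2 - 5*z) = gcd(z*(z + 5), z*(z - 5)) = z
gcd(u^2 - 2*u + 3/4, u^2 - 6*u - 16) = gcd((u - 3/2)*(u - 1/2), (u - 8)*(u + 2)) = 1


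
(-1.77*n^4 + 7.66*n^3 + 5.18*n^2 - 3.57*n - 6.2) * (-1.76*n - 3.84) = 3.1152*n^5 - 6.6848*n^4 - 38.5312*n^3 - 13.608*n^2 + 24.6208*n + 23.808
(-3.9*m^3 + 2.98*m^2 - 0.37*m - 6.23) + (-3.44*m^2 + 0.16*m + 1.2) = -3.9*m^3 - 0.46*m^2 - 0.21*m - 5.03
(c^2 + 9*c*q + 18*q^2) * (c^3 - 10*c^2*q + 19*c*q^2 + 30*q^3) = c^5 - c^4*q - 53*c^3*q^2 + 21*c^2*q^3 + 612*c*q^4 + 540*q^5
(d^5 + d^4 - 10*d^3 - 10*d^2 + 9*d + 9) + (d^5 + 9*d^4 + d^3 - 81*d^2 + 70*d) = 2*d^5 + 10*d^4 - 9*d^3 - 91*d^2 + 79*d + 9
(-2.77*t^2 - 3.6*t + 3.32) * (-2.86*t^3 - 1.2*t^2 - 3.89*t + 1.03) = 7.9222*t^5 + 13.62*t^4 + 5.6001*t^3 + 7.1669*t^2 - 16.6228*t + 3.4196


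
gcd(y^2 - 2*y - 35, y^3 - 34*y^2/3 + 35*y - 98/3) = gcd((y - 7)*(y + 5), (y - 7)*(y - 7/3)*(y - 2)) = y - 7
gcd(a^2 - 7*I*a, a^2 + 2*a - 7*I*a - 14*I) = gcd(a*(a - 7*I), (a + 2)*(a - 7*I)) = a - 7*I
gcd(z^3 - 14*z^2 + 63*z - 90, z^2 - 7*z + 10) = z - 5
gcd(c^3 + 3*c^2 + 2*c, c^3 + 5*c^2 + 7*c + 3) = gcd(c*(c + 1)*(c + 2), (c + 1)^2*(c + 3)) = c + 1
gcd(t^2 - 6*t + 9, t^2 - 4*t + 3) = t - 3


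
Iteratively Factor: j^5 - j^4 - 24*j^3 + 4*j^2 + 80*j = (j + 2)*(j^4 - 3*j^3 - 18*j^2 + 40*j) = (j - 5)*(j + 2)*(j^3 + 2*j^2 - 8*j) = (j - 5)*(j + 2)*(j + 4)*(j^2 - 2*j) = j*(j - 5)*(j + 2)*(j + 4)*(j - 2)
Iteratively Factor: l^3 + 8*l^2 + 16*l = (l + 4)*(l^2 + 4*l) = (l + 4)^2*(l)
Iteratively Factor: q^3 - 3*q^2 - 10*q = (q)*(q^2 - 3*q - 10) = q*(q + 2)*(q - 5)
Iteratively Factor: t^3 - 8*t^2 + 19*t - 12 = (t - 1)*(t^2 - 7*t + 12) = (t - 3)*(t - 1)*(t - 4)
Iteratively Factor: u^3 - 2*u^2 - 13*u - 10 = (u + 1)*(u^2 - 3*u - 10) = (u + 1)*(u + 2)*(u - 5)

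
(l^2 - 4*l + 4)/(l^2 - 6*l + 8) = (l - 2)/(l - 4)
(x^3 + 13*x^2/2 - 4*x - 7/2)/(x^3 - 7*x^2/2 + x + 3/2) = (x + 7)/(x - 3)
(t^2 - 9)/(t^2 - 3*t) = (t + 3)/t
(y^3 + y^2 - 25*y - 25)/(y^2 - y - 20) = (y^2 + 6*y + 5)/(y + 4)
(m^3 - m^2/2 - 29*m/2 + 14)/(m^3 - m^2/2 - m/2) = (2*m^2 + m - 28)/(m*(2*m + 1))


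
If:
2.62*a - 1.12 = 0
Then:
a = 0.43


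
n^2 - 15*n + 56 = (n - 8)*(n - 7)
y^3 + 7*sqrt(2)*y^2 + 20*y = y*(y + 2*sqrt(2))*(y + 5*sqrt(2))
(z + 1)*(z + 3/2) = z^2 + 5*z/2 + 3/2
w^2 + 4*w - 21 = (w - 3)*(w + 7)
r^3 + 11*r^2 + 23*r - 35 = (r - 1)*(r + 5)*(r + 7)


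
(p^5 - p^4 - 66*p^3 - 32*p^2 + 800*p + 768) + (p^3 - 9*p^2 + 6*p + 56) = p^5 - p^4 - 65*p^3 - 41*p^2 + 806*p + 824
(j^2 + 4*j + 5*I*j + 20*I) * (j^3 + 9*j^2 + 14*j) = j^5 + 13*j^4 + 5*I*j^4 + 50*j^3 + 65*I*j^3 + 56*j^2 + 250*I*j^2 + 280*I*j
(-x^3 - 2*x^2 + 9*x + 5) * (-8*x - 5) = 8*x^4 + 21*x^3 - 62*x^2 - 85*x - 25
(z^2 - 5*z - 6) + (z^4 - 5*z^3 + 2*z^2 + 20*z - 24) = z^4 - 5*z^3 + 3*z^2 + 15*z - 30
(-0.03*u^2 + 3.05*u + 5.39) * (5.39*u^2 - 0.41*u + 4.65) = -0.1617*u^4 + 16.4518*u^3 + 27.6621*u^2 + 11.9726*u + 25.0635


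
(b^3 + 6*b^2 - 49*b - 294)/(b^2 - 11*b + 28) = (b^2 + 13*b + 42)/(b - 4)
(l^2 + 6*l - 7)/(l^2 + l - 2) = (l + 7)/(l + 2)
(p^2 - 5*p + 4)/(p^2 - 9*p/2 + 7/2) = 2*(p - 4)/(2*p - 7)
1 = 1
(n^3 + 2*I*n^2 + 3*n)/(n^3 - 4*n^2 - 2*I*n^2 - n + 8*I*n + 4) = n*(n + 3*I)/(n^2 - n*(4 + I) + 4*I)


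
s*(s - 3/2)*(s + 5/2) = s^3 + s^2 - 15*s/4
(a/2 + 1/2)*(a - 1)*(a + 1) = a^3/2 + a^2/2 - a/2 - 1/2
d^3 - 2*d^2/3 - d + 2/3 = (d - 1)*(d - 2/3)*(d + 1)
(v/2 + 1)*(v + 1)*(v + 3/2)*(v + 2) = v^4/2 + 13*v^3/4 + 31*v^2/4 + 8*v + 3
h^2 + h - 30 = (h - 5)*(h + 6)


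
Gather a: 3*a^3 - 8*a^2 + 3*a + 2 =3*a^3 - 8*a^2 + 3*a + 2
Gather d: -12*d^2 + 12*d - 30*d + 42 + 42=-12*d^2 - 18*d + 84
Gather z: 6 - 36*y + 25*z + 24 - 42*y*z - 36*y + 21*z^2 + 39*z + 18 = -72*y + 21*z^2 + z*(64 - 42*y) + 48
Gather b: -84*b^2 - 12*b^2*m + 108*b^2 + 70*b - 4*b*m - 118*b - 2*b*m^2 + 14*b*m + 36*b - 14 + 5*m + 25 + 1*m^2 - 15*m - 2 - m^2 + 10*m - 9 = b^2*(24 - 12*m) + b*(-2*m^2 + 10*m - 12)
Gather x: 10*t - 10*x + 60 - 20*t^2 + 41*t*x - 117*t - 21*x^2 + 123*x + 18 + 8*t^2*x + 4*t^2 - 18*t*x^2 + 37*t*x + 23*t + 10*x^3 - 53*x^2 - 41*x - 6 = -16*t^2 - 84*t + 10*x^3 + x^2*(-18*t - 74) + x*(8*t^2 + 78*t + 72) + 72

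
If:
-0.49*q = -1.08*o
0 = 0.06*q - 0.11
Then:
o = 0.83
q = 1.83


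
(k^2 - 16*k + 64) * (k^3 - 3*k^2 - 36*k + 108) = k^5 - 19*k^4 + 76*k^3 + 492*k^2 - 4032*k + 6912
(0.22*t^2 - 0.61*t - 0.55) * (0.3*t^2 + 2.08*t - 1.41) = 0.066*t^4 + 0.2746*t^3 - 1.744*t^2 - 0.2839*t + 0.7755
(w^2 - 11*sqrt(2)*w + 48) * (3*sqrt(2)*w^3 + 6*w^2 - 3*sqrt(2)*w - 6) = 3*sqrt(2)*w^5 - 60*w^4 + 75*sqrt(2)*w^3 + 348*w^2 - 78*sqrt(2)*w - 288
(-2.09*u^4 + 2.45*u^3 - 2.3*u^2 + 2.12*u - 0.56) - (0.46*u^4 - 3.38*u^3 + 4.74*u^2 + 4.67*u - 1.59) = -2.55*u^4 + 5.83*u^3 - 7.04*u^2 - 2.55*u + 1.03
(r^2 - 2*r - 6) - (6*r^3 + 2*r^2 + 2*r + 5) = -6*r^3 - r^2 - 4*r - 11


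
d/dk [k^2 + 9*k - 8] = 2*k + 9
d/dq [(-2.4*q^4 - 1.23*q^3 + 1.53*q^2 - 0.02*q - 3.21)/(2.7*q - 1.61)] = (-19.44*q^4 + 8.814*q^3 + 10.0719*q^2 - 4.9266*q + 8.6992)/(7.29*q^2 - 8.694*q + 2.5921)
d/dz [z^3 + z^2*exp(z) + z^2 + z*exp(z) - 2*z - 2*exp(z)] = z^2*exp(z) + 3*z^2 + 3*z*exp(z) + 2*z - exp(z) - 2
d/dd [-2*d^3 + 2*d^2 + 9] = 2*d*(2 - 3*d)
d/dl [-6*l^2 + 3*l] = 3 - 12*l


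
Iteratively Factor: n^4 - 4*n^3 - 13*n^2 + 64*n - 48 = (n - 1)*(n^3 - 3*n^2 - 16*n + 48) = (n - 4)*(n - 1)*(n^2 + n - 12) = (n - 4)*(n - 1)*(n + 4)*(n - 3)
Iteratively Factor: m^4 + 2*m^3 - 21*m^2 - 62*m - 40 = (m + 1)*(m^3 + m^2 - 22*m - 40) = (m - 5)*(m + 1)*(m^2 + 6*m + 8) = (m - 5)*(m + 1)*(m + 4)*(m + 2)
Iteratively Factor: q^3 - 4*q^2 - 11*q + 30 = (q + 3)*(q^2 - 7*q + 10) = (q - 5)*(q + 3)*(q - 2)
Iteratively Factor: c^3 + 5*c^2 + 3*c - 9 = (c + 3)*(c^2 + 2*c - 3) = (c + 3)^2*(c - 1)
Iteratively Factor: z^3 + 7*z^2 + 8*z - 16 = (z + 4)*(z^2 + 3*z - 4) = (z + 4)^2*(z - 1)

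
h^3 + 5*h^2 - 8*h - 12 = (h - 2)*(h + 1)*(h + 6)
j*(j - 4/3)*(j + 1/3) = j^3 - j^2 - 4*j/9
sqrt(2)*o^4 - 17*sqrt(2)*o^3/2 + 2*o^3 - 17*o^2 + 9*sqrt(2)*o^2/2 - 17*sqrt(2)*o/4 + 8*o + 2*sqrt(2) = (o - 8)*(o - 1/2)*(o + sqrt(2)/2)*(sqrt(2)*o + 1)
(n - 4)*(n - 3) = n^2 - 7*n + 12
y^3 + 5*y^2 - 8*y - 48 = (y - 3)*(y + 4)^2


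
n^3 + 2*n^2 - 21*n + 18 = (n - 3)*(n - 1)*(n + 6)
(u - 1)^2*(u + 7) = u^3 + 5*u^2 - 13*u + 7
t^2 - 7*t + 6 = (t - 6)*(t - 1)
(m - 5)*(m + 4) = m^2 - m - 20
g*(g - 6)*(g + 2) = g^3 - 4*g^2 - 12*g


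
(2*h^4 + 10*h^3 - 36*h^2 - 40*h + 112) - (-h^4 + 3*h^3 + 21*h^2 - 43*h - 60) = 3*h^4 + 7*h^3 - 57*h^2 + 3*h + 172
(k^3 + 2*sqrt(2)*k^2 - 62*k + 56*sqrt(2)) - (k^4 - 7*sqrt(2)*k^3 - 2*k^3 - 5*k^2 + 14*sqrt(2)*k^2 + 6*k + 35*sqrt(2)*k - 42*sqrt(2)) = -k^4 + 3*k^3 + 7*sqrt(2)*k^3 - 12*sqrt(2)*k^2 + 5*k^2 - 68*k - 35*sqrt(2)*k + 98*sqrt(2)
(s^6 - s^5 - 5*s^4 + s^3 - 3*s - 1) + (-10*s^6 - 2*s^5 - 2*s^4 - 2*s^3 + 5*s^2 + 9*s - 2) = -9*s^6 - 3*s^5 - 7*s^4 - s^3 + 5*s^2 + 6*s - 3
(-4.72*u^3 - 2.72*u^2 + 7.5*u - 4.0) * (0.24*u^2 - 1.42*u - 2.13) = -1.1328*u^5 + 6.0496*u^4 + 15.716*u^3 - 5.8164*u^2 - 10.295*u + 8.52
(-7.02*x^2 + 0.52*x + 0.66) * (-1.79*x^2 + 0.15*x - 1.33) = 12.5658*x^4 - 1.9838*x^3 + 8.2332*x^2 - 0.5926*x - 0.8778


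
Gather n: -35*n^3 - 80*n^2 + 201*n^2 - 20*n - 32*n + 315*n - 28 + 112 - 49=-35*n^3 + 121*n^2 + 263*n + 35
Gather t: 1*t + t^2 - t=t^2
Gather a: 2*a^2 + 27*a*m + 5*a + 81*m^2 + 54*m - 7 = 2*a^2 + a*(27*m + 5) + 81*m^2 + 54*m - 7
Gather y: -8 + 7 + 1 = 0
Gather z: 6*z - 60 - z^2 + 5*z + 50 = -z^2 + 11*z - 10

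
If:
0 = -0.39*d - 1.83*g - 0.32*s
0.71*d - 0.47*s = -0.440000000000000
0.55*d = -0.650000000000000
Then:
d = -1.18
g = 0.40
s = -0.85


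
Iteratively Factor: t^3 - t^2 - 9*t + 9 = (t + 3)*(t^2 - 4*t + 3) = (t - 3)*(t + 3)*(t - 1)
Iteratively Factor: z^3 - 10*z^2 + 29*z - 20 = (z - 4)*(z^2 - 6*z + 5) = (z - 4)*(z - 1)*(z - 5)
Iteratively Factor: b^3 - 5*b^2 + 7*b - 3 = (b - 3)*(b^2 - 2*b + 1) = (b - 3)*(b - 1)*(b - 1)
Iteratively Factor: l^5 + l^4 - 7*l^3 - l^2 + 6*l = (l)*(l^4 + l^3 - 7*l^2 - l + 6) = l*(l + 1)*(l^3 - 7*l + 6) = l*(l + 1)*(l + 3)*(l^2 - 3*l + 2) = l*(l - 1)*(l + 1)*(l + 3)*(l - 2)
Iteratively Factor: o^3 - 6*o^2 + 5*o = (o - 5)*(o^2 - o) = o*(o - 5)*(o - 1)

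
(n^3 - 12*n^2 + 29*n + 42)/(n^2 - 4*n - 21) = (n^2 - 5*n - 6)/(n + 3)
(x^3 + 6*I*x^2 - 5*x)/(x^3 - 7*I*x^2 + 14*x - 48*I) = x*(x^2 + 6*I*x - 5)/(x^3 - 7*I*x^2 + 14*x - 48*I)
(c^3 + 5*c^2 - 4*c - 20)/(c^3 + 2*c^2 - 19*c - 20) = (c^2 - 4)/(c^2 - 3*c - 4)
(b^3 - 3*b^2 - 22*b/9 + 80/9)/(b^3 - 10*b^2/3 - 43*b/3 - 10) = (3*b^2 - 14*b + 16)/(3*(b^2 - 5*b - 6))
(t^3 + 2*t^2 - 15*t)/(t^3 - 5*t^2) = (t^2 + 2*t - 15)/(t*(t - 5))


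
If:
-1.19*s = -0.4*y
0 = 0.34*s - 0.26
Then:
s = 0.76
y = 2.28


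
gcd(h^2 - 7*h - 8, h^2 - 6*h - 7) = h + 1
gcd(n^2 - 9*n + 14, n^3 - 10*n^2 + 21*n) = n - 7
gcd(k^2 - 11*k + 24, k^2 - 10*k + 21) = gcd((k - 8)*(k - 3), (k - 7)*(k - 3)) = k - 3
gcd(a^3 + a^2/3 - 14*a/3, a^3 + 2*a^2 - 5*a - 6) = a - 2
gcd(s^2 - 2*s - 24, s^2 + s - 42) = s - 6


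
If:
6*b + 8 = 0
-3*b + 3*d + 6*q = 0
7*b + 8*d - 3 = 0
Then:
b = -4/3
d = 37/24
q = -23/16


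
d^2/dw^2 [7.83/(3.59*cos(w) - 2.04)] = (100.913823*sin(w)^2 - 57.343788*cos(w) + 100.913823)/(3.59*cos(w) - 2.04)^3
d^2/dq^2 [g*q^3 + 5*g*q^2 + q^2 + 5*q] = 6*g*q + 10*g + 2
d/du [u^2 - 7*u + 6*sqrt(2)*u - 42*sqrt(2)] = 2*u - 7 + 6*sqrt(2)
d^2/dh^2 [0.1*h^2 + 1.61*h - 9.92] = 0.200000000000000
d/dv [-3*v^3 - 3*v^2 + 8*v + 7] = -9*v^2 - 6*v + 8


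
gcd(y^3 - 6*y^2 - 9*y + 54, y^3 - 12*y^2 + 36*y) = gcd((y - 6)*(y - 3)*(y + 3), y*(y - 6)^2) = y - 6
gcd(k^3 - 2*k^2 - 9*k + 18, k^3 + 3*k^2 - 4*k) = 1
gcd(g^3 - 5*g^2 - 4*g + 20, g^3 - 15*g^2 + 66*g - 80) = g^2 - 7*g + 10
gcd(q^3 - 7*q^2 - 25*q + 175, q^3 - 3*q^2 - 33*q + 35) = q^2 - 2*q - 35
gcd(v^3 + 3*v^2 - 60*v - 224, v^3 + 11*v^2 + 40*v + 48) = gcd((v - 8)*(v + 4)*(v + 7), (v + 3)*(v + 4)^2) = v + 4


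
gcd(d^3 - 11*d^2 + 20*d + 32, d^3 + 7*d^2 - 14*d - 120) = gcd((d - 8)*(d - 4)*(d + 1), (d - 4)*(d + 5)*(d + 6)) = d - 4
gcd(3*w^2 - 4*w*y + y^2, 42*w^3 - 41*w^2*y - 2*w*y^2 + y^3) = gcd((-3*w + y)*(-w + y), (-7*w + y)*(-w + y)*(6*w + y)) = -w + y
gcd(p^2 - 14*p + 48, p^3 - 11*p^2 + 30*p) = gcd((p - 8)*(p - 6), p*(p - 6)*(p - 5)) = p - 6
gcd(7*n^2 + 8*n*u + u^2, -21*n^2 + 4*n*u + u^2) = 7*n + u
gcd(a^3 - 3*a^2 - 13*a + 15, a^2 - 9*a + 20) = a - 5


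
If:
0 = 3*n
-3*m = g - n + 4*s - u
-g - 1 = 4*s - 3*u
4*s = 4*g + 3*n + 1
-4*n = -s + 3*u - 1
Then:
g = -3/16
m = 7/72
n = 0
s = 1/16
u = 17/48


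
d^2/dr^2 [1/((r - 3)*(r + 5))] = 2*((r - 3)^2 + (r - 3)*(r + 5) + (r + 5)^2)/((r - 3)^3*(r + 5)^3)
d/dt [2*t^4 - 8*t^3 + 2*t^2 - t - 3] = 8*t^3 - 24*t^2 + 4*t - 1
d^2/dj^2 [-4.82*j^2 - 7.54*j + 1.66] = -9.64000000000000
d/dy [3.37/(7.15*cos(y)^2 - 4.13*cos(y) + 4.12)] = (48.191*cos(y) - 13.9181)*sin(y)/(7.15*cos(y)^2 - 4.13*cos(y) + 4.12)^2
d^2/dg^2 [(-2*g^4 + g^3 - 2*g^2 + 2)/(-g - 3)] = 2*(6*g^4 + 47*g^3 + 99*g^2 - 27*g + 16)/(g^3 + 9*g^2 + 27*g + 27)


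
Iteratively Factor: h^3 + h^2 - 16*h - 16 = (h + 1)*(h^2 - 16) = (h + 1)*(h + 4)*(h - 4)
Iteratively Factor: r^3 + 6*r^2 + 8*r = (r + 2)*(r^2 + 4*r) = r*(r + 2)*(r + 4)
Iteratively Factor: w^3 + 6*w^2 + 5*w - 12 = (w + 4)*(w^2 + 2*w - 3) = (w + 3)*(w + 4)*(w - 1)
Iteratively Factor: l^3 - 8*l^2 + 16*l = (l)*(l^2 - 8*l + 16) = l*(l - 4)*(l - 4)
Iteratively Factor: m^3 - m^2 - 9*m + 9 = (m - 3)*(m^2 + 2*m - 3) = (m - 3)*(m + 3)*(m - 1)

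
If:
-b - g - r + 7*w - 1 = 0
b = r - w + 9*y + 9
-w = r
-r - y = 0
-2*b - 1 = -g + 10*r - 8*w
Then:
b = 248/5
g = -21/5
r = -29/5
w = 29/5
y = 29/5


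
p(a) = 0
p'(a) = 0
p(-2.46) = 0.00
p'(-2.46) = 0.00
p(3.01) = 0.00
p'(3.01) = 0.00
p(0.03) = 0.00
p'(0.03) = 0.00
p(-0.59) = 0.00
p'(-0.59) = 0.00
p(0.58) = 0.00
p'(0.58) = 0.00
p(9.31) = 0.00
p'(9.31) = 0.00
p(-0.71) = 0.00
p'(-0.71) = 0.00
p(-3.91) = 0.00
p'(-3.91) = 0.00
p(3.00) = 0.00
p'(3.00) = 0.00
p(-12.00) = 0.00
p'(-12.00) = 0.00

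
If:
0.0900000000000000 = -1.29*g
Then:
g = -0.07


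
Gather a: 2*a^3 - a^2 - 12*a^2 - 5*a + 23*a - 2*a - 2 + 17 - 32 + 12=2*a^3 - 13*a^2 + 16*a - 5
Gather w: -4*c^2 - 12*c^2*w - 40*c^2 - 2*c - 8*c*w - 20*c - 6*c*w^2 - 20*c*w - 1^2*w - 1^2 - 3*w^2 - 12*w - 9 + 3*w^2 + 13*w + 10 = -44*c^2 - 6*c*w^2 - 22*c + w*(-12*c^2 - 28*c)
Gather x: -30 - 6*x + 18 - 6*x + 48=36 - 12*x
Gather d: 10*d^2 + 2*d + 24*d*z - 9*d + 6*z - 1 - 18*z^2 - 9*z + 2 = 10*d^2 + d*(24*z - 7) - 18*z^2 - 3*z + 1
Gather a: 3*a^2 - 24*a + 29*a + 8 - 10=3*a^2 + 5*a - 2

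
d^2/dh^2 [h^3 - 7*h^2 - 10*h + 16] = 6*h - 14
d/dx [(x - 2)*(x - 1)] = 2*x - 3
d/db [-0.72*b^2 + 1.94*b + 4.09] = 1.94 - 1.44*b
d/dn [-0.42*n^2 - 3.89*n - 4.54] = -0.84*n - 3.89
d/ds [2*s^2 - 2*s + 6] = 4*s - 2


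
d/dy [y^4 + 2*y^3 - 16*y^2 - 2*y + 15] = 4*y^3 + 6*y^2 - 32*y - 2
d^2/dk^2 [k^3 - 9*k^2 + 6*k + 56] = 6*k - 18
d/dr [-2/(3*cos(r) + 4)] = -6*sin(r)/(3*cos(r) + 4)^2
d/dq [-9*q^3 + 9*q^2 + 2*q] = -27*q^2 + 18*q + 2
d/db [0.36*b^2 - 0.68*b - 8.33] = 0.72*b - 0.68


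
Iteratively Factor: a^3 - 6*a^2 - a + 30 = (a - 5)*(a^2 - a - 6) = (a - 5)*(a - 3)*(a + 2)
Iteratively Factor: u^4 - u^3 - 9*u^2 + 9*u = (u - 1)*(u^3 - 9*u) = u*(u - 1)*(u^2 - 9) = u*(u - 3)*(u - 1)*(u + 3)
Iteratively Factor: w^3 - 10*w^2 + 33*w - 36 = (w - 3)*(w^2 - 7*w + 12) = (w - 4)*(w - 3)*(w - 3)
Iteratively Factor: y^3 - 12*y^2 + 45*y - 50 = (y - 2)*(y^2 - 10*y + 25) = (y - 5)*(y - 2)*(y - 5)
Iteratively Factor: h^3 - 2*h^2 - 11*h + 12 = (h - 1)*(h^2 - h - 12) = (h - 1)*(h + 3)*(h - 4)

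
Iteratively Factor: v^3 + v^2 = (v)*(v^2 + v) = v^2*(v + 1)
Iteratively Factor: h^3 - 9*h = (h + 3)*(h^2 - 3*h) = h*(h + 3)*(h - 3)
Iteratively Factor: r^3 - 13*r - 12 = (r + 1)*(r^2 - r - 12) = (r + 1)*(r + 3)*(r - 4)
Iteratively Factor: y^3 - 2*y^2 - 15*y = (y)*(y^2 - 2*y - 15) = y*(y - 5)*(y + 3)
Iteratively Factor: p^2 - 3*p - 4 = (p - 4)*(p + 1)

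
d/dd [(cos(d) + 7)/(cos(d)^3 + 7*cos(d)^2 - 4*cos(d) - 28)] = sin(2*d)/((cos(d) - 2)^2*(cos(d) + 2)^2)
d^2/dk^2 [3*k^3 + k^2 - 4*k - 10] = 18*k + 2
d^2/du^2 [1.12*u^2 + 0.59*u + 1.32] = 2.24000000000000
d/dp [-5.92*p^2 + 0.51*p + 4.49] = 0.51 - 11.84*p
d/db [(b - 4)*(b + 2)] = 2*b - 2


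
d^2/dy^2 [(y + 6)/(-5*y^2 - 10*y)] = 2*(y*(y + 2)*(3*y + 8) - 4*(y + 1)^2*(y + 6))/(5*y^3*(y + 2)^3)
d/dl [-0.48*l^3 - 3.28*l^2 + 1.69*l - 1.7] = -1.44*l^2 - 6.56*l + 1.69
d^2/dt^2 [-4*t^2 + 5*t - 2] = -8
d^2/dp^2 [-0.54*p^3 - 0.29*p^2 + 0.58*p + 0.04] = -3.24*p - 0.58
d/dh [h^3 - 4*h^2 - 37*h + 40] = 3*h^2 - 8*h - 37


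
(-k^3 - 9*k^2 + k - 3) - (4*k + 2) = -k^3 - 9*k^2 - 3*k - 5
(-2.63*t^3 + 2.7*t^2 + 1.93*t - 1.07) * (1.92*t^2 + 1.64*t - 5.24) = -5.0496*t^5 + 0.870800000000001*t^4 + 21.9148*t^3 - 13.0372*t^2 - 11.868*t + 5.6068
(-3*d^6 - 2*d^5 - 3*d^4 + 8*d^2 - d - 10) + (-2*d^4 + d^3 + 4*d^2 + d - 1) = -3*d^6 - 2*d^5 - 5*d^4 + d^3 + 12*d^2 - 11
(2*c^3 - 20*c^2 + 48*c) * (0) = 0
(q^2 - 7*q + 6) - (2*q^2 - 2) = -q^2 - 7*q + 8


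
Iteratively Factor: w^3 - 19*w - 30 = (w + 2)*(w^2 - 2*w - 15) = (w - 5)*(w + 2)*(w + 3)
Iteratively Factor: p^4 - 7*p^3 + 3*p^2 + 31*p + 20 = (p + 1)*(p^3 - 8*p^2 + 11*p + 20) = (p - 5)*(p + 1)*(p^2 - 3*p - 4) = (p - 5)*(p - 4)*(p + 1)*(p + 1)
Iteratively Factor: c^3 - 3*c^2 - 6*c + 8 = (c - 1)*(c^2 - 2*c - 8) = (c - 1)*(c + 2)*(c - 4)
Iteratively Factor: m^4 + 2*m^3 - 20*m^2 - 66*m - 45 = (m + 1)*(m^3 + m^2 - 21*m - 45) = (m + 1)*(m + 3)*(m^2 - 2*m - 15) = (m + 1)*(m + 3)^2*(m - 5)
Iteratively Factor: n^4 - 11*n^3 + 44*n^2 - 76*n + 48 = (n - 4)*(n^3 - 7*n^2 + 16*n - 12) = (n - 4)*(n - 2)*(n^2 - 5*n + 6) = (n - 4)*(n - 2)^2*(n - 3)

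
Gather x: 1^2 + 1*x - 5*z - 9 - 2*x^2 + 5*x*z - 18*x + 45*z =-2*x^2 + x*(5*z - 17) + 40*z - 8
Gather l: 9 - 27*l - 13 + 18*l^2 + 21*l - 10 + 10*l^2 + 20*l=28*l^2 + 14*l - 14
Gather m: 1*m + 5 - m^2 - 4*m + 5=-m^2 - 3*m + 10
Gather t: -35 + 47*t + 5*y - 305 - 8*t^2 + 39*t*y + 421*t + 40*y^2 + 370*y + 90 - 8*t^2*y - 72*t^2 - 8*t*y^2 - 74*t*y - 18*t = t^2*(-8*y - 80) + t*(-8*y^2 - 35*y + 450) + 40*y^2 + 375*y - 250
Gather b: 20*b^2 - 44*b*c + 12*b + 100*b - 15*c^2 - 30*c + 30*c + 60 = 20*b^2 + b*(112 - 44*c) - 15*c^2 + 60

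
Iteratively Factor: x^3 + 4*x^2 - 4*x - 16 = (x + 2)*(x^2 + 2*x - 8) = (x + 2)*(x + 4)*(x - 2)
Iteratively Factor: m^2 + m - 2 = (m - 1)*(m + 2)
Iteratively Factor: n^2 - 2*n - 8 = (n - 4)*(n + 2)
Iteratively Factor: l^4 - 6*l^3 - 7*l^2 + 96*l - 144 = (l - 4)*(l^3 - 2*l^2 - 15*l + 36) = (l - 4)*(l + 4)*(l^2 - 6*l + 9) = (l - 4)*(l - 3)*(l + 4)*(l - 3)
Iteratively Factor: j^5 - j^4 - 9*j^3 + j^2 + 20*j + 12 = (j - 3)*(j^4 + 2*j^3 - 3*j^2 - 8*j - 4) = (j - 3)*(j + 1)*(j^3 + j^2 - 4*j - 4) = (j - 3)*(j + 1)^2*(j^2 - 4) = (j - 3)*(j + 1)^2*(j + 2)*(j - 2)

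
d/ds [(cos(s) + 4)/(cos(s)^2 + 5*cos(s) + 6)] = (cos(s)^2 + 8*cos(s) + 14)*sin(s)/(cos(s)^2 + 5*cos(s) + 6)^2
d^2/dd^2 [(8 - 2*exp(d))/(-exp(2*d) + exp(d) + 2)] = 2*(exp(4*d) - 15*exp(3*d) + 24*exp(2*d) - 38*exp(d) + 12)*exp(d)/(exp(6*d) - 3*exp(5*d) - 3*exp(4*d) + 11*exp(3*d) + 6*exp(2*d) - 12*exp(d) - 8)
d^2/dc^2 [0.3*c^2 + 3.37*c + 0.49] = 0.600000000000000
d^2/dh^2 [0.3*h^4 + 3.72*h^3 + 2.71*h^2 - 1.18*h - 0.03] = 3.6*h^2 + 22.32*h + 5.42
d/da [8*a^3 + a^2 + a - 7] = 24*a^2 + 2*a + 1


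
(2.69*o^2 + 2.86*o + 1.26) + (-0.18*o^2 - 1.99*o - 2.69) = 2.51*o^2 + 0.87*o - 1.43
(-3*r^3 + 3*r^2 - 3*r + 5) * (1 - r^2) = 3*r^5 - 3*r^4 - 2*r^2 - 3*r + 5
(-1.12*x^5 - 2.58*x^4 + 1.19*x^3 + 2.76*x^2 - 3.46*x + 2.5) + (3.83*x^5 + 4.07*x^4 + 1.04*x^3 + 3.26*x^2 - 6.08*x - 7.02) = 2.71*x^5 + 1.49*x^4 + 2.23*x^3 + 6.02*x^2 - 9.54*x - 4.52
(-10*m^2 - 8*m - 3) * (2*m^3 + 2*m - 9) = -20*m^5 - 16*m^4 - 26*m^3 + 74*m^2 + 66*m + 27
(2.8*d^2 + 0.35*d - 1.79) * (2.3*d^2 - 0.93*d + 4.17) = 6.44*d^4 - 1.799*d^3 + 7.2335*d^2 + 3.1242*d - 7.4643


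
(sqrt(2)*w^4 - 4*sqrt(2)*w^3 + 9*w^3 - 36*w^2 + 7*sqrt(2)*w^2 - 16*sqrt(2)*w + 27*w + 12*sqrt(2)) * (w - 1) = sqrt(2)*w^5 - 5*sqrt(2)*w^4 + 9*w^4 - 45*w^3 + 11*sqrt(2)*w^3 - 23*sqrt(2)*w^2 + 63*w^2 - 27*w + 28*sqrt(2)*w - 12*sqrt(2)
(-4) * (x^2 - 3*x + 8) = -4*x^2 + 12*x - 32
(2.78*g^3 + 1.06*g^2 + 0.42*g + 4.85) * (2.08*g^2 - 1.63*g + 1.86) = 5.7824*g^5 - 2.3266*g^4 + 4.3166*g^3 + 11.375*g^2 - 7.1243*g + 9.021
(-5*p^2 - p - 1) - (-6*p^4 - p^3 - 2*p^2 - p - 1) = 6*p^4 + p^3 - 3*p^2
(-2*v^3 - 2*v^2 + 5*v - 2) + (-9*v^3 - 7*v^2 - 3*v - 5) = -11*v^3 - 9*v^2 + 2*v - 7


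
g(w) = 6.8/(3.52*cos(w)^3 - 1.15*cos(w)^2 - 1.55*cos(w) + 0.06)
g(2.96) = -2.36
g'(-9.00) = -5.67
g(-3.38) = -2.47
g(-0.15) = 8.44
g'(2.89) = 2.43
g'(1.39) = -195.77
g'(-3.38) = 2.26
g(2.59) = -4.18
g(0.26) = 10.23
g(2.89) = -2.50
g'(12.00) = -6303.79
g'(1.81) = -27.30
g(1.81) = 21.53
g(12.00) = 140.82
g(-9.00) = -3.17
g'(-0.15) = -10.17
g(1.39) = -28.88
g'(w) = 6.8*(10.56*sin(w)*cos(w)^2 - 2.3*sin(w)*cos(w) - 1.55*sin(w))/(3.52*cos(w)^3 - 1.15*cos(w)^2 - 1.55*cos(w) + 0.06)^2 = (71.808*cos(w)^2 - 15.64*cos(w) - 10.54)*sin(w)/(3.52*cos(w)^3 - 1.15*cos(w)^2 - 1.55*cos(w) + 0.06)^2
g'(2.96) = 1.62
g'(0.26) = 24.07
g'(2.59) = 10.84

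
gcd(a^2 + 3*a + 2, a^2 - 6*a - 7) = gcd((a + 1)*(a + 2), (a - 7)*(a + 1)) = a + 1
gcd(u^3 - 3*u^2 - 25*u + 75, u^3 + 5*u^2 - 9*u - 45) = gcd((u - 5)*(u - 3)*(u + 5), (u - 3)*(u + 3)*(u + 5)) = u^2 + 2*u - 15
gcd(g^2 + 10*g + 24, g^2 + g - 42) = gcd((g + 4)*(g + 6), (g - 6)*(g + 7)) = 1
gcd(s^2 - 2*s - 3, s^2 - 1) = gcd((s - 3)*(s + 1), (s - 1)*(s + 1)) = s + 1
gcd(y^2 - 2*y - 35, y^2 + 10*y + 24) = 1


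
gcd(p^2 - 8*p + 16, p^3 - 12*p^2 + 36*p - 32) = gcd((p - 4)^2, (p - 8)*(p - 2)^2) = 1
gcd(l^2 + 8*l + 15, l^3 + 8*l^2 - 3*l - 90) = l + 5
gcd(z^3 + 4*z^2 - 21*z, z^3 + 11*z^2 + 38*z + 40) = 1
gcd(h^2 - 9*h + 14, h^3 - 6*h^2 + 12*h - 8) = h - 2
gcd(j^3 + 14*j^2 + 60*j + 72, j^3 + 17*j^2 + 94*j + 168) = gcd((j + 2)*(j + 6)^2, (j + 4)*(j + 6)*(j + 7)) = j + 6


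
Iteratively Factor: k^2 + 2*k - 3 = (k - 1)*(k + 3)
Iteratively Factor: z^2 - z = (z)*(z - 1)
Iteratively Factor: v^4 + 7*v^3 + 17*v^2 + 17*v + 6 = (v + 1)*(v^3 + 6*v^2 + 11*v + 6) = (v + 1)^2*(v^2 + 5*v + 6) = (v + 1)^2*(v + 2)*(v + 3)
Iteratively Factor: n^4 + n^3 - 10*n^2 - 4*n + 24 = (n - 2)*(n^3 + 3*n^2 - 4*n - 12) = (n - 2)*(n + 3)*(n^2 - 4) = (n - 2)^2*(n + 3)*(n + 2)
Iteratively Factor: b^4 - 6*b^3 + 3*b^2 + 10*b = (b + 1)*(b^3 - 7*b^2 + 10*b) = (b - 2)*(b + 1)*(b^2 - 5*b) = (b - 5)*(b - 2)*(b + 1)*(b)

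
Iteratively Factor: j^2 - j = (j)*(j - 1)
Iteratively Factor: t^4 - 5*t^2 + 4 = (t + 2)*(t^3 - 2*t^2 - t + 2) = (t - 2)*(t + 2)*(t^2 - 1) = (t - 2)*(t - 1)*(t + 2)*(t + 1)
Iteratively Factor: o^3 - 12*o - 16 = (o - 4)*(o^2 + 4*o + 4) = (o - 4)*(o + 2)*(o + 2)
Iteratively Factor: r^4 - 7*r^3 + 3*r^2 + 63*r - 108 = (r - 3)*(r^3 - 4*r^2 - 9*r + 36) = (r - 3)^2*(r^2 - r - 12) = (r - 4)*(r - 3)^2*(r + 3)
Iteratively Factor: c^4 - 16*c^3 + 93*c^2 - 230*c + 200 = (c - 4)*(c^3 - 12*c^2 + 45*c - 50) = (c - 4)*(c - 2)*(c^2 - 10*c + 25) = (c - 5)*(c - 4)*(c - 2)*(c - 5)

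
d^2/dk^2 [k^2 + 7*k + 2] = 2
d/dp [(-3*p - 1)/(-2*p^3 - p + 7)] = (6*p^3 + 3*p - (3*p + 1)*(6*p^2 + 1) - 21)/(2*p^3 + p - 7)^2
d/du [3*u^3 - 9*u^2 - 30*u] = 9*u^2 - 18*u - 30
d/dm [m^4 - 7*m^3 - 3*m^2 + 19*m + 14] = 4*m^3 - 21*m^2 - 6*m + 19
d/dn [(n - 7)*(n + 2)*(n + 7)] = 3*n^2 + 4*n - 49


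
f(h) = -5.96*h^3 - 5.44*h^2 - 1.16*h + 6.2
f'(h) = -17.88*h^2 - 10.88*h - 1.16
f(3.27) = -264.16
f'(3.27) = -227.93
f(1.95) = -60.94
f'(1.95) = -90.36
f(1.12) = -10.30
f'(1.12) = -35.77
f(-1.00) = 7.88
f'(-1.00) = -8.16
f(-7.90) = 2614.37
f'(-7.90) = -1031.10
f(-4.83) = 556.46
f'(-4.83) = -365.73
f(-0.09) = 6.26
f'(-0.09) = -0.33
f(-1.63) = 19.45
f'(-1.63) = -30.93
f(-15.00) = 18914.60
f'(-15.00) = -3860.96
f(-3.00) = 121.64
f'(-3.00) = -129.44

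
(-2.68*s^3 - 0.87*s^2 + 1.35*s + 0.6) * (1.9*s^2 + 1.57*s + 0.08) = -5.092*s^5 - 5.8606*s^4 + 0.9847*s^3 + 3.1899*s^2 + 1.05*s + 0.048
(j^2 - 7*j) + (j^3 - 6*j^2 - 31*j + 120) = j^3 - 5*j^2 - 38*j + 120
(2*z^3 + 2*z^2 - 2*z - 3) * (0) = 0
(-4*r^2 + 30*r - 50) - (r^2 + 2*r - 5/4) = -5*r^2 + 28*r - 195/4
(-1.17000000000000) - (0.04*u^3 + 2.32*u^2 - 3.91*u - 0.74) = -0.04*u^3 - 2.32*u^2 + 3.91*u - 0.43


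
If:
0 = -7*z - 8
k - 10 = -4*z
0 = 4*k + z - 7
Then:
No Solution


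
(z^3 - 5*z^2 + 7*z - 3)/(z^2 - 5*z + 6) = (z^2 - 2*z + 1)/(z - 2)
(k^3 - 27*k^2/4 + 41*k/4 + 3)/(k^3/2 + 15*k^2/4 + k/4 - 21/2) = (4*k^3 - 27*k^2 + 41*k + 12)/(2*k^3 + 15*k^2 + k - 42)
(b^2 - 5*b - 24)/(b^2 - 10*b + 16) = (b + 3)/(b - 2)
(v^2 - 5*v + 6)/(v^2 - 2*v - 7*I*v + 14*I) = (v - 3)/(v - 7*I)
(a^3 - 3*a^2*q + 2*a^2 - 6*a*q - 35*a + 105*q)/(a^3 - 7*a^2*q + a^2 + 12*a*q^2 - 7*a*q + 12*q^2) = (-a^2 - 2*a + 35)/(-a^2 + 4*a*q - a + 4*q)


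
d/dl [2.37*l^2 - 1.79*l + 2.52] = 4.74*l - 1.79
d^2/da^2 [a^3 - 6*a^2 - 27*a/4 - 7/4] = 6*a - 12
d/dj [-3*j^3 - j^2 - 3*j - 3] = -9*j^2 - 2*j - 3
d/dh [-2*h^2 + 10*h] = 10 - 4*h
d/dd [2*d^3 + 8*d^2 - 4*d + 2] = 6*d^2 + 16*d - 4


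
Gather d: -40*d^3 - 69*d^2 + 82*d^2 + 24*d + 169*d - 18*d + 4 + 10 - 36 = -40*d^3 + 13*d^2 + 175*d - 22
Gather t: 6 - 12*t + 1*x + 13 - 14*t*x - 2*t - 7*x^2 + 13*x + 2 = t*(-14*x - 14) - 7*x^2 + 14*x + 21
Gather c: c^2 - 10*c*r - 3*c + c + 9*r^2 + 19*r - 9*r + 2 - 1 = c^2 + c*(-10*r - 2) + 9*r^2 + 10*r + 1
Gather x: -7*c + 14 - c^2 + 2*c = -c^2 - 5*c + 14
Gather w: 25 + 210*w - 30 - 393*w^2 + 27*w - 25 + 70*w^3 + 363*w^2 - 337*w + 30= 70*w^3 - 30*w^2 - 100*w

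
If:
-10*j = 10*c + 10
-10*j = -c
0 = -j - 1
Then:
No Solution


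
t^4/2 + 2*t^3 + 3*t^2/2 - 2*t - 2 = (t/2 + 1)*(t - 1)*(t + 1)*(t + 2)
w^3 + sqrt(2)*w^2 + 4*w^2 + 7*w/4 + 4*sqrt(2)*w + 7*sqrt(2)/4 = (w + 1/2)*(w + 7/2)*(w + sqrt(2))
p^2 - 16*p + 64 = (p - 8)^2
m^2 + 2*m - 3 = (m - 1)*(m + 3)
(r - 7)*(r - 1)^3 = r^4 - 10*r^3 + 24*r^2 - 22*r + 7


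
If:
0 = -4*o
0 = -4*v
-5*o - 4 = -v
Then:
No Solution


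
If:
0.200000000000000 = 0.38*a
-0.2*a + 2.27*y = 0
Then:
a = 0.53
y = 0.05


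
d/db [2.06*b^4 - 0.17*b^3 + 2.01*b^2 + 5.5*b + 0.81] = 8.24*b^3 - 0.51*b^2 + 4.02*b + 5.5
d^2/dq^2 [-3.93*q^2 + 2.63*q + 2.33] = -7.86000000000000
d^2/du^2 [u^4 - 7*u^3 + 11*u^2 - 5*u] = 12*u^2 - 42*u + 22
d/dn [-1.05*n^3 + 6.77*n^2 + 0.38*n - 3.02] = -3.15*n^2 + 13.54*n + 0.38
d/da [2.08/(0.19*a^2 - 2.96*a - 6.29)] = (6.1568 - 0.7904*a)/(-0.19*a^2 + 2.96*a + 6.29)^2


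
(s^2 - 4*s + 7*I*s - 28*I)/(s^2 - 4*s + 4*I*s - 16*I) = (s + 7*I)/(s + 4*I)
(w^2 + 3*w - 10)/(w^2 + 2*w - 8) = (w + 5)/(w + 4)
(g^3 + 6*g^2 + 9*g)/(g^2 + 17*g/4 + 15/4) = 4*g*(g + 3)/(4*g + 5)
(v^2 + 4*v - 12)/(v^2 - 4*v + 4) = (v + 6)/(v - 2)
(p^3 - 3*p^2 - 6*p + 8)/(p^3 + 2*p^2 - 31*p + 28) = (p + 2)/(p + 7)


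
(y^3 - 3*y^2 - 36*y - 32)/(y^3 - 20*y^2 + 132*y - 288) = (y^2 + 5*y + 4)/(y^2 - 12*y + 36)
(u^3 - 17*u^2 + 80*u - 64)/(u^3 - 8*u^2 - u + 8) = (u - 8)/(u + 1)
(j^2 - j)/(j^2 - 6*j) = (j - 1)/(j - 6)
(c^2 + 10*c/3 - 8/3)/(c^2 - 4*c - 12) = (-3*c^2 - 10*c + 8)/(3*(-c^2 + 4*c + 12))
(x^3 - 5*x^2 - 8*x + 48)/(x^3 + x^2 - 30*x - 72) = (x^2 - 8*x + 16)/(x^2 - 2*x - 24)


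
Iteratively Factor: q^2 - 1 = (q - 1)*(q + 1)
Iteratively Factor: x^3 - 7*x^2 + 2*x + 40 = (x - 5)*(x^2 - 2*x - 8) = (x - 5)*(x + 2)*(x - 4)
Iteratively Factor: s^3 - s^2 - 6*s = (s + 2)*(s^2 - 3*s) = (s - 3)*(s + 2)*(s)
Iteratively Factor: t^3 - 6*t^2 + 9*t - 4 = (t - 1)*(t^2 - 5*t + 4) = (t - 4)*(t - 1)*(t - 1)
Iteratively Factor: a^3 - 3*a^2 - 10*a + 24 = (a - 2)*(a^2 - a - 12) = (a - 2)*(a + 3)*(a - 4)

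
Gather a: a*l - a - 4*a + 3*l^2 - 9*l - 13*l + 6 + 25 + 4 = a*(l - 5) + 3*l^2 - 22*l + 35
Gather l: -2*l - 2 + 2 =-2*l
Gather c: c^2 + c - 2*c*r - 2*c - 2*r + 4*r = c^2 + c*(-2*r - 1) + 2*r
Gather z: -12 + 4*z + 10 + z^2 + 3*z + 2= z^2 + 7*z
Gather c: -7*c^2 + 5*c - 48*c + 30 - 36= -7*c^2 - 43*c - 6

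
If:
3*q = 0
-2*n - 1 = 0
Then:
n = -1/2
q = 0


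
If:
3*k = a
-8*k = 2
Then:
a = -3/4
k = -1/4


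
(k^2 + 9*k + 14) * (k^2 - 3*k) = k^4 + 6*k^3 - 13*k^2 - 42*k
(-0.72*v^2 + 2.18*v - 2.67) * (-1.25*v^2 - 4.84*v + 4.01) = 0.9*v^4 + 0.7598*v^3 - 10.1009*v^2 + 21.6646*v - 10.7067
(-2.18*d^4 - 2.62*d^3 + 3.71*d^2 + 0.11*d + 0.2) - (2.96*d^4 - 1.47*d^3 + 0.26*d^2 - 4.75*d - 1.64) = -5.14*d^4 - 1.15*d^3 + 3.45*d^2 + 4.86*d + 1.84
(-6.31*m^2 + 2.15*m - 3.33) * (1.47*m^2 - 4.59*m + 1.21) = -9.2757*m^4 + 32.1234*m^3 - 22.3987*m^2 + 17.8862*m - 4.0293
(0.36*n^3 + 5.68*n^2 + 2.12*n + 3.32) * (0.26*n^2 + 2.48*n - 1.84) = 0.0936*n^5 + 2.3696*n^4 + 13.9752*n^3 - 4.3304*n^2 + 4.3328*n - 6.1088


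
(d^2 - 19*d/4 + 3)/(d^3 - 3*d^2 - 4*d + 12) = (d^2 - 19*d/4 + 3)/(d^3 - 3*d^2 - 4*d + 12)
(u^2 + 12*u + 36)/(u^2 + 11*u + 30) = (u + 6)/(u + 5)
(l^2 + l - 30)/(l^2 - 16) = (l^2 + l - 30)/(l^2 - 16)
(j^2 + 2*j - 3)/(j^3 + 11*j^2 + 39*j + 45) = (j - 1)/(j^2 + 8*j + 15)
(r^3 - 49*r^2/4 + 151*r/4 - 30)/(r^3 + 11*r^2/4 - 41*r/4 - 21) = (4*r^2 - 37*r + 40)/(4*r^2 + 23*r + 28)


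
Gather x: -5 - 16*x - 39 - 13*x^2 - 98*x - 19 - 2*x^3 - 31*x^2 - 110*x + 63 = -2*x^3 - 44*x^2 - 224*x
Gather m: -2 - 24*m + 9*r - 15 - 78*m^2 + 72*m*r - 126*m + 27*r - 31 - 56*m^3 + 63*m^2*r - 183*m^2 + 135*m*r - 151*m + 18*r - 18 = -56*m^3 + m^2*(63*r - 261) + m*(207*r - 301) + 54*r - 66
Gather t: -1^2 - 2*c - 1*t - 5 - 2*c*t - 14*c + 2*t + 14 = -16*c + t*(1 - 2*c) + 8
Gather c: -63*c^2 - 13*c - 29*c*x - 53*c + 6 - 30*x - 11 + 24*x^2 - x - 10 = -63*c^2 + c*(-29*x - 66) + 24*x^2 - 31*x - 15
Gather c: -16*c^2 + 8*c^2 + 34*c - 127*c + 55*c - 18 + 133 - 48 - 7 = -8*c^2 - 38*c + 60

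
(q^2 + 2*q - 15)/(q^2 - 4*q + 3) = (q + 5)/(q - 1)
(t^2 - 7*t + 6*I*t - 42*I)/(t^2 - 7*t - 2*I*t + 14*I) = (t + 6*I)/(t - 2*I)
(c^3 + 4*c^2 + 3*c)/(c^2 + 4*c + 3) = c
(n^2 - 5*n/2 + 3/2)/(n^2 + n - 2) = (n - 3/2)/(n + 2)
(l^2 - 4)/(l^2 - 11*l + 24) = (l^2 - 4)/(l^2 - 11*l + 24)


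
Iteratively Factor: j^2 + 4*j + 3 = (j + 3)*(j + 1)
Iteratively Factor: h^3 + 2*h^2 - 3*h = (h - 1)*(h^2 + 3*h) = h*(h - 1)*(h + 3)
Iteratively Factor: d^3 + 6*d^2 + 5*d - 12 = (d + 4)*(d^2 + 2*d - 3) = (d - 1)*(d + 4)*(d + 3)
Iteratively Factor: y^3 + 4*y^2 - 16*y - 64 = (y + 4)*(y^2 - 16) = (y - 4)*(y + 4)*(y + 4)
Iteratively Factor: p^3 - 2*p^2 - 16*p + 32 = (p - 2)*(p^2 - 16) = (p - 4)*(p - 2)*(p + 4)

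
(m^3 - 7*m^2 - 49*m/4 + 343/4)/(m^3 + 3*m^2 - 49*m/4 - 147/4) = (m - 7)/(m + 3)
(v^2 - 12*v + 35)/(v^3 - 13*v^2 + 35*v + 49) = (v - 5)/(v^2 - 6*v - 7)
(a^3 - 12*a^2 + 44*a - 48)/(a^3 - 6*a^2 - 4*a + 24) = (a - 4)/(a + 2)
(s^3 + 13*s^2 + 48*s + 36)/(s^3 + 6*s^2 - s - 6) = (s + 6)/(s - 1)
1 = 1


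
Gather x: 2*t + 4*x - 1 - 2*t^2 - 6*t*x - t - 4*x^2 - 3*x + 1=-2*t^2 + t - 4*x^2 + x*(1 - 6*t)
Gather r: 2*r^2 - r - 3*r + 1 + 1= 2*r^2 - 4*r + 2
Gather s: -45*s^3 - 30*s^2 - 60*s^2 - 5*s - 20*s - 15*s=-45*s^3 - 90*s^2 - 40*s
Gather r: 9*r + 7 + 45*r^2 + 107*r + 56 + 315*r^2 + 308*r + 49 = 360*r^2 + 424*r + 112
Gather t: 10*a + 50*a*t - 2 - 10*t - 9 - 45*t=10*a + t*(50*a - 55) - 11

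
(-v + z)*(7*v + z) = -7*v^2 + 6*v*z + z^2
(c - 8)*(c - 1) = c^2 - 9*c + 8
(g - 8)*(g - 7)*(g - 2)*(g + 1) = g^4 - 16*g^3 + 69*g^2 - 26*g - 112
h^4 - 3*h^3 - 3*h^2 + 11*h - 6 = (h - 3)*(h - 1)^2*(h + 2)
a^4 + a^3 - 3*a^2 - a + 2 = (a - 1)^2*(a + 1)*(a + 2)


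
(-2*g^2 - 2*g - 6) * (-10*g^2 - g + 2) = 20*g^4 + 22*g^3 + 58*g^2 + 2*g - 12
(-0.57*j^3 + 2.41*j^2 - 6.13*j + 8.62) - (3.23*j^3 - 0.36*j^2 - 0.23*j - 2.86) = -3.8*j^3 + 2.77*j^2 - 5.9*j + 11.48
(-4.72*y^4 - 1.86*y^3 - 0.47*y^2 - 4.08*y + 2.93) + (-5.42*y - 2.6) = -4.72*y^4 - 1.86*y^3 - 0.47*y^2 - 9.5*y + 0.33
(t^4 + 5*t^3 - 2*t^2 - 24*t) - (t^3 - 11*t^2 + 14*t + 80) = t^4 + 4*t^3 + 9*t^2 - 38*t - 80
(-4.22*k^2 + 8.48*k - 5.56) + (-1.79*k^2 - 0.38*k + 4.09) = -6.01*k^2 + 8.1*k - 1.47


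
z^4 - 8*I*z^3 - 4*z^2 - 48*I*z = z*(z - 6*I)*(z - 4*I)*(z + 2*I)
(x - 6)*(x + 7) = x^2 + x - 42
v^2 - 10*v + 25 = (v - 5)^2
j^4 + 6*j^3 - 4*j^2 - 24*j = j*(j - 2)*(j + 2)*(j + 6)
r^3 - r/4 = r*(r - 1/2)*(r + 1/2)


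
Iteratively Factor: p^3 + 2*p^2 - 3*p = (p + 3)*(p^2 - p) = p*(p + 3)*(p - 1)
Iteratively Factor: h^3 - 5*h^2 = (h - 5)*(h^2) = h*(h - 5)*(h)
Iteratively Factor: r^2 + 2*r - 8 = (r - 2)*(r + 4)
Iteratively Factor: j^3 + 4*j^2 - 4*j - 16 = (j + 2)*(j^2 + 2*j - 8) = (j + 2)*(j + 4)*(j - 2)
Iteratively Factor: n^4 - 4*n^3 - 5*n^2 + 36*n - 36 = (n - 3)*(n^3 - n^2 - 8*n + 12) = (n - 3)*(n + 3)*(n^2 - 4*n + 4) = (n - 3)*(n - 2)*(n + 3)*(n - 2)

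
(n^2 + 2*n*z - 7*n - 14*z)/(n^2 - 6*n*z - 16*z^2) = (7 - n)/(-n + 8*z)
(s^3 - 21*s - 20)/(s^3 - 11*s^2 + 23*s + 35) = (s + 4)/(s - 7)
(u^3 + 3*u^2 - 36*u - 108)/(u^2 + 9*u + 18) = u - 6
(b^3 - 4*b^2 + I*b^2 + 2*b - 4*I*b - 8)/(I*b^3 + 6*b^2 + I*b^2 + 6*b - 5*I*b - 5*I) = (-I*b^2 + b*(2 + 4*I) - 8)/(b^2 + b*(1 - 5*I) - 5*I)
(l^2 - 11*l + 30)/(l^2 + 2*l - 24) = (l^2 - 11*l + 30)/(l^2 + 2*l - 24)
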